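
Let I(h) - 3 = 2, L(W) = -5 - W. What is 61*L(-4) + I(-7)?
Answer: -56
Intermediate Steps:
I(h) = 5 (I(h) = 3 + 2 = 5)
61*L(-4) + I(-7) = 61*(-5 - 1*(-4)) + 5 = 61*(-5 + 4) + 5 = 61*(-1) + 5 = -61 + 5 = -56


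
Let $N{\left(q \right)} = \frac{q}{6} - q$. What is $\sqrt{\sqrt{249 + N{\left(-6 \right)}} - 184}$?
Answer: $\sqrt{-184 + \sqrt{254}} \approx 12.964 i$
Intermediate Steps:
$N{\left(q \right)} = - \frac{5 q}{6}$ ($N{\left(q \right)} = q \frac{1}{6} - q = \frac{q}{6} - q = - \frac{5 q}{6}$)
$\sqrt{\sqrt{249 + N{\left(-6 \right)}} - 184} = \sqrt{\sqrt{249 - -5} - 184} = \sqrt{\sqrt{249 + 5} - 184} = \sqrt{\sqrt{254} - 184} = \sqrt{-184 + \sqrt{254}}$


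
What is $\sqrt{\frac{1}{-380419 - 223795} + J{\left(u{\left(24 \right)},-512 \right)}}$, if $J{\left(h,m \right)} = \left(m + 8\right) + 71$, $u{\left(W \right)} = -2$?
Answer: $\frac{3 i \sqrt{17564142681098}}{604214} \approx 20.809 i$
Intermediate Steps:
$J{\left(h,m \right)} = 79 + m$ ($J{\left(h,m \right)} = \left(8 + m\right) + 71 = 79 + m$)
$\sqrt{\frac{1}{-380419 - 223795} + J{\left(u{\left(24 \right)},-512 \right)}} = \sqrt{\frac{1}{-380419 - 223795} + \left(79 - 512\right)} = \sqrt{\frac{1}{-604214} - 433} = \sqrt{- \frac{1}{604214} - 433} = \sqrt{- \frac{261624663}{604214}} = \frac{3 i \sqrt{17564142681098}}{604214}$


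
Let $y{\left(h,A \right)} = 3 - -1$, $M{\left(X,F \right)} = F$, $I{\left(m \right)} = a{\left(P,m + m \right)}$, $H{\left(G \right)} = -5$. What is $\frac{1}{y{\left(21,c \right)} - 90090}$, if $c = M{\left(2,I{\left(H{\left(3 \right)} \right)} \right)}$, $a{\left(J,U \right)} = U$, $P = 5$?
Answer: $- \frac{1}{90086} \approx -1.1101 \cdot 10^{-5}$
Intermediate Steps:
$I{\left(m \right)} = 2 m$ ($I{\left(m \right)} = m + m = 2 m$)
$c = -10$ ($c = 2 \left(-5\right) = -10$)
$y{\left(h,A \right)} = 4$ ($y{\left(h,A \right)} = 3 + 1 = 4$)
$\frac{1}{y{\left(21,c \right)} - 90090} = \frac{1}{4 - 90090} = \frac{1}{-90086} = - \frac{1}{90086}$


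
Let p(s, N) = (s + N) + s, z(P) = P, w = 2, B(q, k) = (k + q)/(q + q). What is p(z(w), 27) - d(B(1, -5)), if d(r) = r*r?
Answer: 27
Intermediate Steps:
B(q, k) = (k + q)/(2*q) (B(q, k) = (k + q)/((2*q)) = (k + q)*(1/(2*q)) = (k + q)/(2*q))
d(r) = r²
p(s, N) = N + 2*s (p(s, N) = (N + s) + s = N + 2*s)
p(z(w), 27) - d(B(1, -5)) = (27 + 2*2) - ((½)*(-5 + 1)/1)² = (27 + 4) - ((½)*1*(-4))² = 31 - 1*(-2)² = 31 - 1*4 = 31 - 4 = 27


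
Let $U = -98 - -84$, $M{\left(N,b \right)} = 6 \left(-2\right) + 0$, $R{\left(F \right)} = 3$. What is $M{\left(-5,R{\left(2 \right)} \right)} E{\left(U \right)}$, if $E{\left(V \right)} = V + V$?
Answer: $336$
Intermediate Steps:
$M{\left(N,b \right)} = -12$ ($M{\left(N,b \right)} = -12 + 0 = -12$)
$U = -14$ ($U = -98 + 84 = -14$)
$E{\left(V \right)} = 2 V$
$M{\left(-5,R{\left(2 \right)} \right)} E{\left(U \right)} = - 12 \cdot 2 \left(-14\right) = \left(-12\right) \left(-28\right) = 336$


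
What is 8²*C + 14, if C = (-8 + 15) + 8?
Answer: 974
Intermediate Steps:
C = 15 (C = 7 + 8 = 15)
8²*C + 14 = 8²*15 + 14 = 64*15 + 14 = 960 + 14 = 974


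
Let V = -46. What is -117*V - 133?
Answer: 5249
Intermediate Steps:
-117*V - 133 = -117*(-46) - 133 = 5382 - 133 = 5249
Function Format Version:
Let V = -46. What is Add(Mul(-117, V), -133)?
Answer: 5249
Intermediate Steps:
Add(Mul(-117, V), -133) = Add(Mul(-117, -46), -133) = Add(5382, -133) = 5249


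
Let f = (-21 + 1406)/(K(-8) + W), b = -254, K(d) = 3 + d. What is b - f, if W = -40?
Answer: -2009/9 ≈ -223.22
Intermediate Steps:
f = -277/9 (f = (-21 + 1406)/((3 - 8) - 40) = 1385/(-5 - 40) = 1385/(-45) = 1385*(-1/45) = -277/9 ≈ -30.778)
b - f = -254 - 1*(-277/9) = -254 + 277/9 = -2009/9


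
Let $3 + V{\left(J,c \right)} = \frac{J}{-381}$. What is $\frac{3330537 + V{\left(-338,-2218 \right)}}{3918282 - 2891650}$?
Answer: $\frac{158616724}{48893349} \approx 3.2441$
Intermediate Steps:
$V{\left(J,c \right)} = -3 - \frac{J}{381}$ ($V{\left(J,c \right)} = -3 + \frac{J}{-381} = -3 + J \left(- \frac{1}{381}\right) = -3 - \frac{J}{381}$)
$\frac{3330537 + V{\left(-338,-2218 \right)}}{3918282 - 2891650} = \frac{3330537 - \frac{805}{381}}{3918282 - 2891650} = \frac{3330537 + \left(-3 + \frac{338}{381}\right)}{1026632} = \left(3330537 - \frac{805}{381}\right) \frac{1}{1026632} = \frac{1268933792}{381} \cdot \frac{1}{1026632} = \frac{158616724}{48893349}$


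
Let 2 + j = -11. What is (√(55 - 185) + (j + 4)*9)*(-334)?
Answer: 27054 - 334*I*√130 ≈ 27054.0 - 3808.2*I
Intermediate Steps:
j = -13 (j = -2 - 11 = -13)
(√(55 - 185) + (j + 4)*9)*(-334) = (√(55 - 185) + (-13 + 4)*9)*(-334) = (√(-130) - 9*9)*(-334) = (I*√130 - 81)*(-334) = (-81 + I*√130)*(-334) = 27054 - 334*I*√130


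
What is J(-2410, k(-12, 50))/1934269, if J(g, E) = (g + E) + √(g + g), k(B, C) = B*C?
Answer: -70/44983 + 2*I*√1205/1934269 ≈ -0.0015561 + 3.5893e-5*I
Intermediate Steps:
J(g, E) = E + g + √2*√g (J(g, E) = (E + g) + √(2*g) = (E + g) + √2*√g = E + g + √2*√g)
J(-2410, k(-12, 50))/1934269 = (-12*50 - 2410 + √2*√(-2410))/1934269 = (-600 - 2410 + √2*(I*√2410))*(1/1934269) = (-600 - 2410 + 2*I*√1205)*(1/1934269) = (-3010 + 2*I*√1205)*(1/1934269) = -70/44983 + 2*I*√1205/1934269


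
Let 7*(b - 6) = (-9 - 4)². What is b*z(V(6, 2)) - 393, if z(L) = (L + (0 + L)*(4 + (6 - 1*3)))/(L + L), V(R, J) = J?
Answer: -1907/7 ≈ -272.43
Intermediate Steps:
b = 211/7 (b = 6 + (-9 - 4)²/7 = 6 + (⅐)*(-13)² = 6 + (⅐)*169 = 6 + 169/7 = 211/7 ≈ 30.143)
z(L) = 4 (z(L) = (L + L*(4 + (6 - 3)))/((2*L)) = (L + L*(4 + 3))*(1/(2*L)) = (L + L*7)*(1/(2*L)) = (L + 7*L)*(1/(2*L)) = (8*L)*(1/(2*L)) = 4)
b*z(V(6, 2)) - 393 = (211/7)*4 - 393 = 844/7 - 393 = -1907/7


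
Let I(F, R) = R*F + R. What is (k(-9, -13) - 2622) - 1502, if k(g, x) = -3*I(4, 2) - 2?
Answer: -4156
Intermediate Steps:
I(F, R) = R + F*R (I(F, R) = F*R + R = R + F*R)
k(g, x) = -32 (k(g, x) = -6*(1 + 4) - 2 = -6*5 - 2 = -3*10 - 2 = -30 - 2 = -32)
(k(-9, -13) - 2622) - 1502 = (-32 - 2622) - 1502 = -2654 - 1502 = -4156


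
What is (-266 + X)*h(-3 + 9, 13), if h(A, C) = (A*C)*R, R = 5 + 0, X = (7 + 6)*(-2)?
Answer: -113880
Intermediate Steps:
X = -26 (X = 13*(-2) = -26)
R = 5
h(A, C) = 5*A*C (h(A, C) = (A*C)*5 = 5*A*C)
(-266 + X)*h(-3 + 9, 13) = (-266 - 26)*(5*(-3 + 9)*13) = -1460*6*13 = -292*390 = -113880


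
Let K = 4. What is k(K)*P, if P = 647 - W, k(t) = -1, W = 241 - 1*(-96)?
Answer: -310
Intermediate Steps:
W = 337 (W = 241 + 96 = 337)
P = 310 (P = 647 - 1*337 = 647 - 337 = 310)
k(K)*P = -1*310 = -310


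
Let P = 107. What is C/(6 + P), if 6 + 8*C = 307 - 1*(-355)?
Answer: 82/113 ≈ 0.72566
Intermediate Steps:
C = 82 (C = -3/4 + (307 - 1*(-355))/8 = -3/4 + (307 + 355)/8 = -3/4 + (1/8)*662 = -3/4 + 331/4 = 82)
C/(6 + P) = 82/(6 + 107) = 82/113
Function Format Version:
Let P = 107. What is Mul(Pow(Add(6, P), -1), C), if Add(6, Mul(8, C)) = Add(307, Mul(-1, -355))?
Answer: Rational(82, 113) ≈ 0.72566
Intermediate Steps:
C = 82 (C = Add(Rational(-3, 4), Mul(Rational(1, 8), Add(307, Mul(-1, -355)))) = Add(Rational(-3, 4), Mul(Rational(1, 8), Add(307, 355))) = Add(Rational(-3, 4), Mul(Rational(1, 8), 662)) = Add(Rational(-3, 4), Rational(331, 4)) = 82)
Mul(Pow(Add(6, P), -1), C) = Mul(Pow(Add(6, 107), -1), 82) = Mul(Pow(113, -1), 82) = Mul(Rational(1, 113), 82) = Rational(82, 113)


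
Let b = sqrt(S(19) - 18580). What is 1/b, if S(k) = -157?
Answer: -I*sqrt(18737)/18737 ≈ -0.0073055*I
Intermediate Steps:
b = I*sqrt(18737) (b = sqrt(-157 - 18580) = sqrt(-18737) = I*sqrt(18737) ≈ 136.88*I)
1/b = 1/(I*sqrt(18737)) = -I*sqrt(18737)/18737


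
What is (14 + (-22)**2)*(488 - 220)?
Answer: 133464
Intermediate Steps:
(14 + (-22)**2)*(488 - 220) = (14 + 484)*268 = 498*268 = 133464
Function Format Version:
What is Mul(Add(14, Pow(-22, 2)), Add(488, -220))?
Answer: 133464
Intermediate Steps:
Mul(Add(14, Pow(-22, 2)), Add(488, -220)) = Mul(Add(14, 484), 268) = Mul(498, 268) = 133464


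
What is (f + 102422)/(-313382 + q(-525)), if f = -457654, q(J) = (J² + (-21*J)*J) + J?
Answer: 355232/5826407 ≈ 0.060969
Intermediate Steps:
q(J) = J - 20*J² (q(J) = (J² - 21*J²) + J = -20*J² + J = J - 20*J²)
(f + 102422)/(-313382 + q(-525)) = (-457654 + 102422)/(-313382 - 525*(1 - 20*(-525))) = -355232/(-313382 - 525*(1 + 10500)) = -355232/(-313382 - 525*10501) = -355232/(-313382 - 5513025) = -355232/(-5826407) = -355232*(-1/5826407) = 355232/5826407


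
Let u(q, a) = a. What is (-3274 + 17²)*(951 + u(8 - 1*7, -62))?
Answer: -2653665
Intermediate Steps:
(-3274 + 17²)*(951 + u(8 - 1*7, -62)) = (-3274 + 17²)*(951 - 62) = (-3274 + 289)*889 = -2985*889 = -2653665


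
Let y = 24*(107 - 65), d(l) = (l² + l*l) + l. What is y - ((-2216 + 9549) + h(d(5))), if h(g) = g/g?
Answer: -6326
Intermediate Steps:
d(l) = l + 2*l² (d(l) = (l² + l²) + l = 2*l² + l = l + 2*l²)
h(g) = 1
y = 1008 (y = 24*42 = 1008)
y - ((-2216 + 9549) + h(d(5))) = 1008 - ((-2216 + 9549) + 1) = 1008 - (7333 + 1) = 1008 - 1*7334 = 1008 - 7334 = -6326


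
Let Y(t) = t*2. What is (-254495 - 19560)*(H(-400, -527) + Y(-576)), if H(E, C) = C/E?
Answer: 25228023403/80 ≈ 3.1535e+8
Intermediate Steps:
Y(t) = 2*t
(-254495 - 19560)*(H(-400, -527) + Y(-576)) = (-254495 - 19560)*(-527/(-400) + 2*(-576)) = -274055*(-527*(-1/400) - 1152) = -274055*(527/400 - 1152) = -274055*(-460273/400) = 25228023403/80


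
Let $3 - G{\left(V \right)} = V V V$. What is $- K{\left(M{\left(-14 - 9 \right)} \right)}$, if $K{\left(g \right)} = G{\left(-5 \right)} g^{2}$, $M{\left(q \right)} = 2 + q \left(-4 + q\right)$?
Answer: $-49680512$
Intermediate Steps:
$G{\left(V \right)} = 3 - V^{3}$ ($G{\left(V \right)} = 3 - V V V = 3 - V^{2} V = 3 - V^{3}$)
$K{\left(g \right)} = 128 g^{2}$ ($K{\left(g \right)} = \left(3 - \left(-5\right)^{3}\right) g^{2} = \left(3 - -125\right) g^{2} = \left(3 + 125\right) g^{2} = 128 g^{2}$)
$- K{\left(M{\left(-14 - 9 \right)} \right)} = - 128 \left(2 + \left(-14 - 9\right)^{2} - 4 \left(-14 - 9\right)\right)^{2} = - 128 \left(2 + \left(-23\right)^{2} - -92\right)^{2} = - 128 \left(2 + 529 + 92\right)^{2} = - 128 \cdot 623^{2} = - 128 \cdot 388129 = \left(-1\right) 49680512 = -49680512$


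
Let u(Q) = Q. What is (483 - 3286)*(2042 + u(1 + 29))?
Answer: -5807816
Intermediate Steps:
(483 - 3286)*(2042 + u(1 + 29)) = (483 - 3286)*(2042 + (1 + 29)) = -2803*(2042 + 30) = -2803*2072 = -5807816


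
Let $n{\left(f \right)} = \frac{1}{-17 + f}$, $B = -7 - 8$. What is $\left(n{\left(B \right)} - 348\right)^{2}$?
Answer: $\frac{124032769}{1024} \approx 1.2113 \cdot 10^{5}$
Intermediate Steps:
$B = -15$
$\left(n{\left(B \right)} - 348\right)^{2} = \left(\frac{1}{-17 - 15} - 348\right)^{2} = \left(\frac{1}{-32} - 348\right)^{2} = \left(- \frac{1}{32} - 348\right)^{2} = \left(- \frac{11137}{32}\right)^{2} = \frac{124032769}{1024}$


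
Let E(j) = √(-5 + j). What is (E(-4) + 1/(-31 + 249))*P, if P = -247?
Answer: -247/218 - 741*I ≈ -1.133 - 741.0*I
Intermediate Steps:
(E(-4) + 1/(-31 + 249))*P = (√(-5 - 4) + 1/(-31 + 249))*(-247) = (√(-9) + 1/218)*(-247) = (3*I + 1/218)*(-247) = (1/218 + 3*I)*(-247) = -247/218 - 741*I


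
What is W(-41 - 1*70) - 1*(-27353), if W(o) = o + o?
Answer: 27131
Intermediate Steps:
W(o) = 2*o
W(-41 - 1*70) - 1*(-27353) = 2*(-41 - 1*70) - 1*(-27353) = 2*(-41 - 70) + 27353 = 2*(-111) + 27353 = -222 + 27353 = 27131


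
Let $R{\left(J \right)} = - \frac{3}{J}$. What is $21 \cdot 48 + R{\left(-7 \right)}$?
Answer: $\frac{7059}{7} \approx 1008.4$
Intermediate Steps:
$21 \cdot 48 + R{\left(-7 \right)} = 21 \cdot 48 - \frac{3}{-7} = 1008 - - \frac{3}{7} = 1008 + \frac{3}{7} = \frac{7059}{7}$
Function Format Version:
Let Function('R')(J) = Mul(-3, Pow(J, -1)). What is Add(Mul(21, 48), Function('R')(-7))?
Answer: Rational(7059, 7) ≈ 1008.4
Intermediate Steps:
Add(Mul(21, 48), Function('R')(-7)) = Add(Mul(21, 48), Mul(-3, Pow(-7, -1))) = Add(1008, Mul(-3, Rational(-1, 7))) = Add(1008, Rational(3, 7)) = Rational(7059, 7)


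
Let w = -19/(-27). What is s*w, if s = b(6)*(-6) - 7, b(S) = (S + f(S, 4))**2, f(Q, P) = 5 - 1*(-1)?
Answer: -16549/27 ≈ -612.93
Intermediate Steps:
f(Q, P) = 6 (f(Q, P) = 5 + 1 = 6)
w = 19/27 (w = -19*(-1/27) = 19/27 ≈ 0.70370)
b(S) = (6 + S)**2 (b(S) = (S + 6)**2 = (6 + S)**2)
s = -871 (s = (6 + 6)**2*(-6) - 7 = 12**2*(-6) - 7 = 144*(-6) - 7 = -864 - 7 = -871)
s*w = -871*19/27 = -16549/27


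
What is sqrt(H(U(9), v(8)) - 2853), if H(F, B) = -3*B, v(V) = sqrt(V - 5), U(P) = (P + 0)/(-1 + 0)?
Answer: sqrt(-2853 - 3*sqrt(3)) ≈ 53.462*I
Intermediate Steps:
U(P) = -P (U(P) = P/(-1) = P*(-1) = -P)
v(V) = sqrt(-5 + V)
sqrt(H(U(9), v(8)) - 2853) = sqrt(-3*sqrt(-5 + 8) - 2853) = sqrt(-3*sqrt(3) - 2853) = sqrt(-2853 - 3*sqrt(3))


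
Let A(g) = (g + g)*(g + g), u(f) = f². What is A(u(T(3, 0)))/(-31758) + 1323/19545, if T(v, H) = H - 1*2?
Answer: 6794159/103451685 ≈ 0.065675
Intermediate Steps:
T(v, H) = -2 + H (T(v, H) = H - 2 = -2 + H)
A(g) = 4*g² (A(g) = (2*g)*(2*g) = 4*g²)
A(u(T(3, 0)))/(-31758) + 1323/19545 = (4*((-2 + 0)²)²)/(-31758) + 1323/19545 = (4*((-2)²)²)*(-1/31758) + 1323*(1/19545) = (4*4²)*(-1/31758) + 441/6515 = (4*16)*(-1/31758) + 441/6515 = 64*(-1/31758) + 441/6515 = -32/15879 + 441/6515 = 6794159/103451685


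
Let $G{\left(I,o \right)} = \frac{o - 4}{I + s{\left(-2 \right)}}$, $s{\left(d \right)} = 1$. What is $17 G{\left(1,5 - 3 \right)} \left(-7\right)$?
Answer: $119$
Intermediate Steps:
$G{\left(I,o \right)} = \frac{-4 + o}{1 + I}$ ($G{\left(I,o \right)} = \frac{o - 4}{I + 1} = \frac{-4 + o}{1 + I}$)
$17 G{\left(1,5 - 3 \right)} \left(-7\right) = 17 \frac{-4 + \left(5 - 3\right)}{1 + 1} \left(-7\right) = 17 \frac{-4 + 2}{2} \left(-7\right) = 17 \cdot \frac{1}{2} \left(-2\right) \left(-7\right) = 17 \left(-1\right) \left(-7\right) = \left(-17\right) \left(-7\right) = 119$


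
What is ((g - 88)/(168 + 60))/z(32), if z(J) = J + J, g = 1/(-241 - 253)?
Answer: -14491/2402816 ≈ -0.0060308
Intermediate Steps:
g = -1/494 (g = 1/(-494) = -1/494 ≈ -0.0020243)
z(J) = 2*J
((g - 88)/(168 + 60))/z(32) = ((-1/494 - 88)/(168 + 60))/((2*32)) = -43473/494/228/64 = -43473/494*1/228*(1/64) = -14491/37544*1/64 = -14491/2402816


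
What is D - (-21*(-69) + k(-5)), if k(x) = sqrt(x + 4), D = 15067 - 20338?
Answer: -6720 - I ≈ -6720.0 - 1.0*I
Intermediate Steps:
D = -5271
k(x) = sqrt(4 + x)
D - (-21*(-69) + k(-5)) = -5271 - (-21*(-69) + sqrt(4 - 5)) = -5271 - (1449 + sqrt(-1)) = -5271 - (1449 + I) = -5271 + (-1449 - I) = -6720 - I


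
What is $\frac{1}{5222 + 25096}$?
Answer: $\frac{1}{30318} \approx 3.2984 \cdot 10^{-5}$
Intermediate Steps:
$\frac{1}{5222 + 25096} = \frac{1}{30318}$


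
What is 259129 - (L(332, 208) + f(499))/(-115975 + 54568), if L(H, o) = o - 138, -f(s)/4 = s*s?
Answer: 5303779523/20469 ≈ 2.5911e+5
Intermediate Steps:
f(s) = -4*s**2 (f(s) = -4*s*s = -4*s**2)
L(H, o) = -138 + o
259129 - (L(332, 208) + f(499))/(-115975 + 54568) = 259129 - ((-138 + 208) - 4*499**2)/(-115975 + 54568) = 259129 - (70 - 4*249001)/(-61407) = 259129 - (70 - 996004)*(-1)/61407 = 259129 - (-995934)*(-1)/61407 = 259129 - 1*331978/20469 = 259129 - 331978/20469 = 5303779523/20469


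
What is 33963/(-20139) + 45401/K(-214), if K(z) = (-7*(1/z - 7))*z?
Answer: -60509738/10062787 ≈ -6.0132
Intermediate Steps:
K(z) = z*(49 - 7/z) (K(z) = (-7*(-7 + 1/z))*z = (49 - 7/z)*z = z*(49 - 7/z))
33963/(-20139) + 45401/K(-214) = 33963/(-20139) + 45401/(-7 + 49*(-214)) = 33963*(-1/20139) + 45401/(-7 - 10486) = -11321/6713 + 45401/(-10493) = -11321/6713 + 45401*(-1/10493) = -11321/6713 - 45401/10493 = -60509738/10062787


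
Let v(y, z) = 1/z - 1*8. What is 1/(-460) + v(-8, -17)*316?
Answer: -19914337/7820 ≈ -2546.6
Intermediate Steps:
v(y, z) = -8 + 1/z (v(y, z) = 1/z - 8 = -8 + 1/z)
1/(-460) + v(-8, -17)*316 = 1/(-460) + (-8 + 1/(-17))*316 = -1/460 + (-8 - 1/17)*316 = -1/460 - 137/17*316 = -1/460 - 43292/17 = -19914337/7820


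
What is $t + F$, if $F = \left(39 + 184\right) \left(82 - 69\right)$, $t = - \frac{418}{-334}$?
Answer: $\frac{484342}{167} \approx 2900.3$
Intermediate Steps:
$t = \frac{209}{167}$ ($t = \left(-418\right) \left(- \frac{1}{334}\right) = \frac{209}{167} \approx 1.2515$)
$F = 2899$ ($F = 223 \left(82 - 69\right) = 223 \cdot 13 = 2899$)
$t + F = \frac{209}{167} + 2899 = \frac{484342}{167}$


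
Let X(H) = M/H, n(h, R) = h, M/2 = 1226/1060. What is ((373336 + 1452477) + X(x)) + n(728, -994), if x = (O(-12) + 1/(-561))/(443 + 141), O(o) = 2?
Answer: 542802235677/297065 ≈ 1.8272e+6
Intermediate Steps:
M = 613/265 (M = 2*(1226/1060) = 2*(1226*(1/1060)) = 2*(613/530) = 613/265 ≈ 2.3132)
x = 1121/327624 (x = (2 + 1/(-561))/(443 + 141) = (2 - 1/561)/584 = (1121/561)*(1/584) = 1121/327624 ≈ 0.0034216)
X(H) = 613/(265*H)
((373336 + 1452477) + X(x)) + n(728, -994) = ((373336 + 1452477) + 613/(265*(1121/327624))) + 728 = (1825813 + (613/265)*(327624/1121)) + 728 = (1825813 + 200833512/297065) + 728 = 542585972357/297065 + 728 = 542802235677/297065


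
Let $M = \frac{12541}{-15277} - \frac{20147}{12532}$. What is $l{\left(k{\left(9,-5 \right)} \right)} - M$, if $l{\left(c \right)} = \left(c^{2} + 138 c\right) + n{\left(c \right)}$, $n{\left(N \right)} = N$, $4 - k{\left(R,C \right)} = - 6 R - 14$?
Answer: $\frac{2908994071419}{191451364} \approx 15194.0$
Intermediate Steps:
$k{\left(R,C \right)} = 18 + 6 R$ ($k{\left(R,C \right)} = 4 - \left(- 6 R - 14\right) = 4 - \left(-14 - 6 R\right) = 4 + \left(14 + 6 R\right) = 18 + 6 R$)
$l{\left(c \right)} = c^{2} + 139 c$ ($l{\left(c \right)} = \left(c^{2} + 138 c\right) + c = c^{2} + 139 c$)
$M = - \frac{464949531}{191451364}$ ($M = 12541 \left(- \frac{1}{15277}\right) - \frac{20147}{12532} = - \frac{12541}{15277} - \frac{20147}{12532} = - \frac{464949531}{191451364} \approx -2.4286$)
$l{\left(k{\left(9,-5 \right)} \right)} - M = \left(18 + 6 \cdot 9\right) \left(139 + \left(18 + 6 \cdot 9\right)\right) - - \frac{464949531}{191451364} = \left(18 + 54\right) \left(139 + \left(18 + 54\right)\right) + \frac{464949531}{191451364} = 72 \left(139 + 72\right) + \frac{464949531}{191451364} = 72 \cdot 211 + \frac{464949531}{191451364} = 15192 + \frac{464949531}{191451364} = \frac{2908994071419}{191451364}$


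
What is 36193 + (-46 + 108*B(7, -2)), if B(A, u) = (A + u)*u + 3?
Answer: 35391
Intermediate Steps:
B(A, u) = 3 + u*(A + u) (B(A, u) = u*(A + u) + 3 = 3 + u*(A + u))
36193 + (-46 + 108*B(7, -2)) = 36193 + (-46 + 108*(3 + (-2)**2 + 7*(-2))) = 36193 + (-46 + 108*(3 + 4 - 14)) = 36193 + (-46 + 108*(-7)) = 36193 + (-46 - 756) = 36193 - 802 = 35391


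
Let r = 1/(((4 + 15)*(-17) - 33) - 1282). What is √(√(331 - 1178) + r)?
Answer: √(-182 + 3279276*I*√7)/546 ≈ 3.8146 + 3.8147*I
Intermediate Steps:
r = -1/1638 (r = 1/((19*(-17) - 33) - 1282) = 1/((-323 - 33) - 1282) = 1/(-356 - 1282) = 1/(-1638) = -1/1638 ≈ -0.00061050)
√(√(331 - 1178) + r) = √(√(331 - 1178) - 1/1638) = √(√(-847) - 1/1638) = √(11*I*√7 - 1/1638) = √(-1/1638 + 11*I*√7)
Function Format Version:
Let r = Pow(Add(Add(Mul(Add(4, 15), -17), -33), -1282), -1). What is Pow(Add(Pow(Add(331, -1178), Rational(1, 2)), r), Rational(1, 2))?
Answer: Mul(Rational(1, 546), Pow(Add(-182, Mul(3279276, I, Pow(7, Rational(1, 2)))), Rational(1, 2))) ≈ Add(3.8146, Mul(3.8147, I))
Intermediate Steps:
r = Rational(-1, 1638) (r = Pow(Add(Add(Mul(19, -17), -33), -1282), -1) = Pow(Add(Add(-323, -33), -1282), -1) = Pow(Add(-356, -1282), -1) = Pow(-1638, -1) = Rational(-1, 1638) ≈ -0.00061050)
Pow(Add(Pow(Add(331, -1178), Rational(1, 2)), r), Rational(1, 2)) = Pow(Add(Pow(Add(331, -1178), Rational(1, 2)), Rational(-1, 1638)), Rational(1, 2)) = Pow(Add(Pow(-847, Rational(1, 2)), Rational(-1, 1638)), Rational(1, 2)) = Pow(Add(Mul(11, I, Pow(7, Rational(1, 2))), Rational(-1, 1638)), Rational(1, 2)) = Pow(Add(Rational(-1, 1638), Mul(11, I, Pow(7, Rational(1, 2)))), Rational(1, 2))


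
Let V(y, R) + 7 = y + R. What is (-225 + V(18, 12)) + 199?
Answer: -3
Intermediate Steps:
V(y, R) = -7 + R + y (V(y, R) = -7 + (y + R) = -7 + (R + y) = -7 + R + y)
(-225 + V(18, 12)) + 199 = (-225 + (-7 + 12 + 18)) + 199 = (-225 + 23) + 199 = -202 + 199 = -3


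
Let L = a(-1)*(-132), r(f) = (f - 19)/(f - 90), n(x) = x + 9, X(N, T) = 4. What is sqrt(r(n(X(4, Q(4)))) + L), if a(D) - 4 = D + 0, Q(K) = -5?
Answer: I*sqrt(2347422)/77 ≈ 19.898*I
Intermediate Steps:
n(x) = 9 + x
r(f) = (-19 + f)/(-90 + f)
a(D) = 4 + D (a(D) = 4 + (D + 0) = 4 + D)
L = -396 (L = (4 - 1)*(-132) = 3*(-132) = -396)
sqrt(r(n(X(4, Q(4)))) + L) = sqrt((-19 + (9 + 4))/(-90 + (9 + 4)) - 396) = sqrt((-19 + 13)/(-90 + 13) - 396) = sqrt(-6/(-77) - 396) = sqrt(-1/77*(-6) - 396) = sqrt(6/77 - 396) = sqrt(-30486/77) = I*sqrt(2347422)/77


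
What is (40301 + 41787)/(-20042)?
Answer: -41044/10021 ≈ -4.0958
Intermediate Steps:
(40301 + 41787)/(-20042) = 82088*(-1/20042) = -41044/10021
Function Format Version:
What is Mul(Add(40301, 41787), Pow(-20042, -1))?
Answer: Rational(-41044, 10021) ≈ -4.0958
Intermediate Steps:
Mul(Add(40301, 41787), Pow(-20042, -1)) = Mul(82088, Rational(-1, 20042)) = Rational(-41044, 10021)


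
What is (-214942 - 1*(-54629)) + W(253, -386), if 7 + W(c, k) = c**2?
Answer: -96311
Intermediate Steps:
W(c, k) = -7 + c**2
(-214942 - 1*(-54629)) + W(253, -386) = (-214942 - 1*(-54629)) + (-7 + 253**2) = (-214942 + 54629) + (-7 + 64009) = -160313 + 64002 = -96311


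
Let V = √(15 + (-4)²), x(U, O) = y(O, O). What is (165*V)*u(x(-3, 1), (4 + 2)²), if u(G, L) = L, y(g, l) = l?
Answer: 5940*√31 ≈ 33073.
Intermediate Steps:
x(U, O) = O
V = √31 (V = √(15 + 16) = √31 ≈ 5.5678)
(165*V)*u(x(-3, 1), (4 + 2)²) = (165*√31)*(4 + 2)² = (165*√31)*6² = (165*√31)*36 = 5940*√31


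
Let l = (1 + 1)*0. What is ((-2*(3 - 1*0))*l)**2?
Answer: 0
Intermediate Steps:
l = 0 (l = 2*0 = 0)
((-2*(3 - 1*0))*l)**2 = (-2*(3 - 1*0)*0)**2 = (-2*(3 + 0)*0)**2 = (-2*3*0)**2 = (-6*0)**2 = 0**2 = 0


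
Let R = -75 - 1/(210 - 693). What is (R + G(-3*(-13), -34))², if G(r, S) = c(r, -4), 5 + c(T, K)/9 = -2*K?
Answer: 537451489/233289 ≈ 2303.8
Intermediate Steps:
c(T, K) = -45 - 18*K (c(T, K) = -45 + 9*(-2*K) = -45 - 18*K)
R = -36224/483 (R = -75 - 1/(-483) = -75 - 1*(-1/483) = -75 + 1/483 = -36224/483 ≈ -74.998)
G(r, S) = 27 (G(r, S) = -45 - 18*(-4) = -45 + 72 = 27)
(R + G(-3*(-13), -34))² = (-36224/483 + 27)² = (-23183/483)² = 537451489/233289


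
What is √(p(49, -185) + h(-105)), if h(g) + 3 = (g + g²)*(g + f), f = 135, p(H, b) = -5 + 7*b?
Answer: √326297 ≈ 571.22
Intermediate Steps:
h(g) = -3 + (135 + g)*(g + g²) (h(g) = -3 + (g + g²)*(g + 135) = -3 + (g + g²)*(135 + g) = -3 + (135 + g)*(g + g²))
√(p(49, -185) + h(-105)) = √((-5 + 7*(-185)) + (-3 + (-105)³ + 135*(-105) + 136*(-105)²)) = √((-5 - 1295) + (-3 - 1157625 - 14175 + 136*11025)) = √(-1300 + (-3 - 1157625 - 14175 + 1499400)) = √(-1300 + 327597) = √326297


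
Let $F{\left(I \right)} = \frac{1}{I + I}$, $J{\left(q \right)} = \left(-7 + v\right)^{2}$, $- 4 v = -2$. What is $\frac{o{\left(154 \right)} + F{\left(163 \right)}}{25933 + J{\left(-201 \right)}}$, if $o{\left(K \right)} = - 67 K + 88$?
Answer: $- \frac{6669958}{16935863} \approx -0.39384$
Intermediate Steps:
$v = \frac{1}{2}$ ($v = \left(- \frac{1}{4}\right) \left(-2\right) = \frac{1}{2} \approx 0.5$)
$o{\left(K \right)} = 88 - 67 K$
$J{\left(q \right)} = \frac{169}{4}$ ($J{\left(q \right)} = \left(-7 + \frac{1}{2}\right)^{2} = \left(- \frac{13}{2}\right)^{2} = \frac{169}{4}$)
$F{\left(I \right)} = \frac{1}{2 I}$
$\frac{o{\left(154 \right)} + F{\left(163 \right)}}{25933 + J{\left(-201 \right)}} = \frac{\left(88 - 10318\right) + \frac{1}{2 \cdot 163}}{25933 + \frac{169}{4}} = \frac{\left(88 - 10318\right) + \frac{1}{2} \cdot \frac{1}{163}}{\frac{103901}{4}} = \left(-10230 + \frac{1}{326}\right) \frac{4}{103901} = \left(- \frac{3334979}{326}\right) \frac{4}{103901} = - \frac{6669958}{16935863}$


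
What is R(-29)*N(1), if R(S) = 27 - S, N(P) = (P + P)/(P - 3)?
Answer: -56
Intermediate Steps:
N(P) = 2*P/(-3 + P) (N(P) = (2*P)/(-3 + P) = 2*P/(-3 + P))
R(-29)*N(1) = (27 - 1*(-29))*(2*1/(-3 + 1)) = (27 + 29)*(2*1/(-2)) = 56*(2*1*(-1/2)) = 56*(-1) = -56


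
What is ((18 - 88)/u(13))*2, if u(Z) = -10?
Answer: 14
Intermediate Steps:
((18 - 88)/u(13))*2 = ((18 - 88)/(-10))*2 = -70*(-1/10)*2 = 7*2 = 14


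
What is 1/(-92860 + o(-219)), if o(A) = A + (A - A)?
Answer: -1/93079 ≈ -1.0744e-5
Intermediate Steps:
o(A) = A (o(A) = A + 0 = A)
1/(-92860 + o(-219)) = 1/(-92860 - 219) = 1/(-93079) = -1/93079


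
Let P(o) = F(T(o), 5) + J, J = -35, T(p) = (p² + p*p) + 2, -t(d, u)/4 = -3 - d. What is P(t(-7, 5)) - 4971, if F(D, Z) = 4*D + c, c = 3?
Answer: -2947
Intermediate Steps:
t(d, u) = 12 + 4*d (t(d, u) = -4*(-3 - d) = 12 + 4*d)
T(p) = 2 + 2*p² (T(p) = (p² + p²) + 2 = 2*p² + 2 = 2 + 2*p²)
F(D, Z) = 3 + 4*D (F(D, Z) = 4*D + 3 = 3 + 4*D)
P(o) = -24 + 8*o² (P(o) = (3 + 4*(2 + 2*o²)) - 35 = (3 + (8 + 8*o²)) - 35 = (11 + 8*o²) - 35 = -24 + 8*o²)
P(t(-7, 5)) - 4971 = (-24 + 8*(12 + 4*(-7))²) - 4971 = (-24 + 8*(12 - 28)²) - 4971 = (-24 + 8*(-16)²) - 4971 = (-24 + 8*256) - 4971 = (-24 + 2048) - 4971 = 2024 - 4971 = -2947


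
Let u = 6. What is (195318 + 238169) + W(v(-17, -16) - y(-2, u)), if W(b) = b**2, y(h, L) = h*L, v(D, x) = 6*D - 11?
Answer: 443688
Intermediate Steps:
v(D, x) = -11 + 6*D
y(h, L) = L*h
(195318 + 238169) + W(v(-17, -16) - y(-2, u)) = (195318 + 238169) + ((-11 + 6*(-17)) - 6*(-2))**2 = 433487 + ((-11 - 102) - 1*(-12))**2 = 433487 + (-113 + 12)**2 = 433487 + (-101)**2 = 433487 + 10201 = 443688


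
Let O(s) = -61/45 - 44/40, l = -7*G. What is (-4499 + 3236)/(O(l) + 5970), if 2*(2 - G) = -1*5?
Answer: -113670/537079 ≈ -0.21164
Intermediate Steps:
G = 9/2 (G = 2 - (-1)*5/2 = 2 - ½*(-5) = 2 + 5/2 = 9/2 ≈ 4.5000)
l = -63/2 (l = -7*9/2 = -63/2 ≈ -31.500)
O(s) = -221/90 (O(s) = -61*1/45 - 44*1/40 = -61/45 - 11/10 = -221/90)
(-4499 + 3236)/(O(l) + 5970) = (-4499 + 3236)/(-221/90 + 5970) = -1263/537079/90 = -1263*90/537079 = -113670/537079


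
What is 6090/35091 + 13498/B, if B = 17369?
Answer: 27592168/29023599 ≈ 0.95068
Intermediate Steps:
6090/35091 + 13498/B = 6090/35091 + 13498/17369 = 6090*(1/35091) + 13498*(1/17369) = 290/1671 + 13498/17369 = 27592168/29023599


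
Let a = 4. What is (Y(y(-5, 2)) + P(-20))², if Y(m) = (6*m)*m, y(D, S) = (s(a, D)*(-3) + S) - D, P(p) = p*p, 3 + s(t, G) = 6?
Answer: 179776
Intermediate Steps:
s(t, G) = 3 (s(t, G) = -3 + 6 = 3)
P(p) = p²
y(D, S) = -9 + S - D (y(D, S) = (3*(-3) + S) - D = (-9 + S) - D = -9 + S - D)
Y(m) = 6*m²
(Y(y(-5, 2)) + P(-20))² = (6*(-9 + 2 - 1*(-5))² + (-20)²)² = (6*(-9 + 2 + 5)² + 400)² = (6*(-2)² + 400)² = (6*4 + 400)² = (24 + 400)² = 424² = 179776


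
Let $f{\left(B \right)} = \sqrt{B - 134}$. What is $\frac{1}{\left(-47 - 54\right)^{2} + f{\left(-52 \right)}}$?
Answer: $\frac{10201}{104060587} - \frac{i \sqrt{186}}{104060587} \approx 9.8029 \cdot 10^{-5} - 1.3106 \cdot 10^{-7} i$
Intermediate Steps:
$f{\left(B \right)} = \sqrt{-134 + B}$
$\frac{1}{\left(-47 - 54\right)^{2} + f{\left(-52 \right)}} = \frac{1}{\left(-47 - 54\right)^{2} + \sqrt{-134 - 52}} = \frac{1}{\left(-101\right)^{2} + \sqrt{-186}} = \frac{1}{10201 + i \sqrt{186}}$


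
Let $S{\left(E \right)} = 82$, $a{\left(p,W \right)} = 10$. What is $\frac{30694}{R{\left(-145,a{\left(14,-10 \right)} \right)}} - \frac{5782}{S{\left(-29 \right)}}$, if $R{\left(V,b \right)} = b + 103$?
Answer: $\frac{931771}{4633} \approx 201.12$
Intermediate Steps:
$R{\left(V,b \right)} = 103 + b$
$\frac{30694}{R{\left(-145,a{\left(14,-10 \right)} \right)}} - \frac{5782}{S{\left(-29 \right)}} = \frac{30694}{103 + 10} - \frac{5782}{82} = \frac{30694}{113} - \frac{2891}{41} = \frac{931771}{4633}$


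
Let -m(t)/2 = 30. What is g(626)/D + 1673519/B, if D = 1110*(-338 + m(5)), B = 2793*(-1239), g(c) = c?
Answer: -123582252287/254798603010 ≈ -0.48502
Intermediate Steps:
m(t) = -60 (m(t) = -2*30 = -60)
B = -3460527
D = -441780 (D = 1110*(-338 - 60) = 1110*(-398) = -441780)
g(626)/D + 1673519/B = 626/(-441780) + 1673519/(-3460527) = 626*(-1/441780) + 1673519*(-1/3460527) = -313/220890 - 1673519/3460527 = -123582252287/254798603010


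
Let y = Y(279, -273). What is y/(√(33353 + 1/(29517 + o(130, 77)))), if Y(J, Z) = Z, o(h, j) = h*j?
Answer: -7917*√3872635594/329586008 ≈ -1.4948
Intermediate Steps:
y = -273
y/(√(33353 + 1/(29517 + o(130, 77)))) = -273/√(33353 + 1/(29517 + 130*77)) = -273/√(33353 + 1/(29517 + 10010)) = -273/√(33353 + 1/39527) = -273*29*√3872635594/329586008 = -7917*√3872635594/329586008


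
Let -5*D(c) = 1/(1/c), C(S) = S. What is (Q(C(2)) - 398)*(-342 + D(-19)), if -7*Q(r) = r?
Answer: 4714508/35 ≈ 1.3470e+5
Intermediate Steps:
D(c) = -c/5
Q(r) = -r/7
(Q(C(2)) - 398)*(-342 + D(-19)) = (-1/7*2 - 398)*(-342 - 1/5*(-19)) = (-2/7 - 398)*(-342 + 19/5) = -2788/7*(-1691/5) = 4714508/35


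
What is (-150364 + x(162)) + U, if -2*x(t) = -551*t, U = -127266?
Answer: -232999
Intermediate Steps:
x(t) = 551*t/2 (x(t) = -(-551)*t/2 = 551*t/2)
(-150364 + x(162)) + U = (-150364 + (551/2)*162) - 127266 = (-150364 + 44631) - 127266 = -105733 - 127266 = -232999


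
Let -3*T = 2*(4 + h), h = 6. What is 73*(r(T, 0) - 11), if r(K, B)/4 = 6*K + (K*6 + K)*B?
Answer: -12483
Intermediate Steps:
T = -20/3 (T = -2*(4 + 6)/3 = -2*10/3 = -1/3*20 = -20/3 ≈ -6.6667)
r(K, B) = 24*K + 28*B*K (r(K, B) = 4*(6*K + (K*6 + K)*B) = 4*(6*K + (6*K + K)*B) = 4*(6*K + (7*K)*B) = 4*(6*K + 7*B*K) = 24*K + 28*B*K)
73*(r(T, 0) - 11) = 73*(4*(-20/3)*(6 + 7*0) - 11) = 73*(4*(-20/3)*(6 + 0) - 11) = 73*(4*(-20/3)*6 - 11) = 73*(-160 - 11) = 73*(-171) = -12483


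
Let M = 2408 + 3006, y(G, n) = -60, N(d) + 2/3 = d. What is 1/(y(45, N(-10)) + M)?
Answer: 1/5354 ≈ 0.00018678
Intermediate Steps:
N(d) = -2/3 + d
M = 5414
1/(y(45, N(-10)) + M) = 1/(-60 + 5414) = 1/5354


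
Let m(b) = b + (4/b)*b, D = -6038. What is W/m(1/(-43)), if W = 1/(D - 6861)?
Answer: -43/2205729 ≈ -1.9495e-5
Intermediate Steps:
m(b) = 4 + b (m(b) = b + 4 = 4 + b)
W = -1/12899 (W = 1/(-6038 - 6861) = 1/(-12899) = -1/12899 ≈ -7.7525e-5)
W/m(1/(-43)) = -1/(12899*(4 + 1/(-43))) = -1/(12899*(4 - 1/43)) = -1/(12899*171/43) = -1/12899*43/171 = -43/2205729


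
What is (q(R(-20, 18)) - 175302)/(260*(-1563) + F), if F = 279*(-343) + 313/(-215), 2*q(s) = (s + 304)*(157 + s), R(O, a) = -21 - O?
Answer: 8152155/26986717 ≈ 0.30208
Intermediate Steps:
q(s) = (157 + s)*(304 + s)/2 (q(s) = ((s + 304)*(157 + s))/2 = ((304 + s)*(157 + s))/2 = ((157 + s)*(304 + s))/2 = (157 + s)*(304 + s)/2)
F = -20575168/215 (F = -95697 + 313*(-1/215) = -95697 - 313/215 = -20575168/215 ≈ -95699.)
(q(R(-20, 18)) - 175302)/(260*(-1563) + F) = ((23864 + (-21 - 1*(-20))**2/2 + 461*(-21 - 1*(-20))/2) - 175302)/(260*(-1563) - 20575168/215) = ((23864 + (-21 + 20)**2/2 + 461*(-21 + 20)/2) - 175302)/(-406380 - 20575168/215) = ((23864 + (1/2)*(-1)**2 + (461/2)*(-1)) - 175302)/(-107946868/215) = ((23864 + (1/2)*1 - 461/2) - 175302)*(-215/107946868) = ((23864 + 1/2 - 461/2) - 175302)*(-215/107946868) = (23634 - 175302)*(-215/107946868) = -151668*(-215/107946868) = 8152155/26986717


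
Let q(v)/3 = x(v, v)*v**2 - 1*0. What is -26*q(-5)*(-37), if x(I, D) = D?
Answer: -360750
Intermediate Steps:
q(v) = 3*v**3 (q(v) = 3*(v*v**2 - 1*0) = 3*(v**3 + 0) = 3*v**3)
-26*q(-5)*(-37) = -78*(-5)**3*(-37) = -78*(-125)*(-37) = -26*(-375)*(-37) = 9750*(-37) = -360750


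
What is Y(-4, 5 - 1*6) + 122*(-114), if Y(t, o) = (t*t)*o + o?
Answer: -13925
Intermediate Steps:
Y(t, o) = o + o*t² (Y(t, o) = t²*o + o = o*t² + o = o + o*t²)
Y(-4, 5 - 1*6) + 122*(-114) = (5 - 1*6)*(1 + (-4)²) + 122*(-114) = (5 - 6)*(1 + 16) - 13908 = -1*17 - 13908 = -17 - 13908 = -13925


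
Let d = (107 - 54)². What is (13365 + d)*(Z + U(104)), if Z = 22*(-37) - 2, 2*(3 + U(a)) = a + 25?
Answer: -12203283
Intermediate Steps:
U(a) = 19/2 + a/2 (U(a) = -3 + (a + 25)/2 = -3 + (25 + a)/2 = -3 + (25/2 + a/2) = 19/2 + a/2)
Z = -816 (Z = -814 - 2 = -816)
d = 2809 (d = 53² = 2809)
(13365 + d)*(Z + U(104)) = (13365 + 2809)*(-816 + (19/2 + (½)*104)) = 16174*(-816 + (19/2 + 52)) = 16174*(-816 + 123/2) = 16174*(-1509/2) = -12203283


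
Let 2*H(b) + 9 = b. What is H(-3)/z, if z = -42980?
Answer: 3/21490 ≈ 0.00013960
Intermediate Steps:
H(b) = -9/2 + b/2
H(-3)/z = (-9/2 + (½)*(-3))/(-42980) = (-9/2 - 3/2)*(-1/42980) = -6*(-1/42980) = 3/21490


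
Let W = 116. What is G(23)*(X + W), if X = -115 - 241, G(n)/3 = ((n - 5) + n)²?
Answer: -1210320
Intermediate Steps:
G(n) = 3*(-5 + 2*n)² (G(n) = 3*((n - 5) + n)² = 3*((-5 + n) + n)² = 3*(-5 + 2*n)²)
X = -356
G(23)*(X + W) = (3*(-5 + 2*23)²)*(-356 + 116) = (3*(-5 + 46)²)*(-240) = (3*41²)*(-240) = (3*1681)*(-240) = 5043*(-240) = -1210320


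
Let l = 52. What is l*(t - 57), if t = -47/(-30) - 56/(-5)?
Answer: -34502/15 ≈ -2300.1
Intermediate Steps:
t = 383/30 (t = -47*(-1/30) - 56*(-⅕) = 47/30 + 56/5 = 383/30 ≈ 12.767)
l*(t - 57) = 52*(383/30 - 57) = 52*(-1327/30) = -34502/15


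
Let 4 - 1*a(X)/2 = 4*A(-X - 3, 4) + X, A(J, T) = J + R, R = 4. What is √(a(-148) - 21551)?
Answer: I*√22439 ≈ 149.8*I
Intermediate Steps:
A(J, T) = 4 + J (A(J, T) = J + 4 = 4 + J)
a(X) = 6*X (a(X) = 8 - 2*(4*(4 + (-X - 3)) + X) = 8 - 2*(4*(4 + (-3 - X)) + X) = 8 - 2*(4*(1 - X) + X) = 8 - 2*((4 - 4*X) + X) = 8 - 2*(4 - 3*X) = 8 + (-8 + 6*X) = 6*X)
√(a(-148) - 21551) = √(6*(-148) - 21551) = √(-888 - 21551) = √(-22439) = I*√22439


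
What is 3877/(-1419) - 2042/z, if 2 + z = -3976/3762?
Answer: 2714044544/4079625 ≈ 665.27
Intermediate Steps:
z = -5750/1881 (z = -2 - 3976/3762 = -2 - 3976*1/3762 = -2 - 1988/1881 = -5750/1881 ≈ -3.0569)
3877/(-1419) - 2042/z = 3877/(-1419) - 2042/(-5750/1881) = 3877*(-1/1419) - 2042*(-1881/5750) = -3877/1419 + 1920501/2875 = 2714044544/4079625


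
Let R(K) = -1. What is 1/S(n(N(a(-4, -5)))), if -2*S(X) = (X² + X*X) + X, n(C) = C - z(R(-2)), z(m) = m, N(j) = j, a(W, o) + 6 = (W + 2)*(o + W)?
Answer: -2/351 ≈ -0.0056980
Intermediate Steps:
a(W, o) = -6 + (2 + W)*(W + o) (a(W, o) = -6 + (W + 2)*(o + W) = -6 + (2 + W)*(W + o))
n(C) = 1 + C (n(C) = C - 1*(-1) = C + 1 = 1 + C)
S(X) = -X² - X/2 (S(X) = -((X² + X*X) + X)/2 = -((X² + X²) + X)/2 = -(2*X² + X)/2 = -(X + 2*X²)/2 = -X² - X/2)
1/S(n(N(a(-4, -5)))) = 1/(-(1 + (-6 + (-4)² + 2*(-4) + 2*(-5) - 4*(-5)))*(½ + (1 + (-6 + (-4)² + 2*(-4) + 2*(-5) - 4*(-5))))) = 1/(-(1 + (-6 + 16 - 8 - 10 + 20))*(½ + (1 + (-6 + 16 - 8 - 10 + 20)))) = 1/(-(1 + 12)*(½ + (1 + 12))) = 1/(-1*13*(½ + 13)) = 1/(-1*13*27/2) = 1/(-351/2) = -2/351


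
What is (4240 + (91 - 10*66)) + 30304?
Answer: 33975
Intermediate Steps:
(4240 + (91 - 10*66)) + 30304 = (4240 + (91 - 660)) + 30304 = (4240 - 569) + 30304 = 3671 + 30304 = 33975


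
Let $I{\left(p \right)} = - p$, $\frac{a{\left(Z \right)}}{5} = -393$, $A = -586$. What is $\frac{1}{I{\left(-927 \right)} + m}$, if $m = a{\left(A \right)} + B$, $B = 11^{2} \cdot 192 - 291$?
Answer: $\frac{1}{21903} \approx 4.5656 \cdot 10^{-5}$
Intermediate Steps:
$a{\left(Z \right)} = -1965$ ($a{\left(Z \right)} = 5 \left(-393\right) = -1965$)
$B = 22941$ ($B = 121 \cdot 192 - 291 = 23232 - 291 = 22941$)
$m = 20976$ ($m = -1965 + 22941 = 20976$)
$\frac{1}{I{\left(-927 \right)} + m} = \frac{1}{\left(-1\right) \left(-927\right) + 20976} = \frac{1}{927 + 20976} = \frac{1}{21903}$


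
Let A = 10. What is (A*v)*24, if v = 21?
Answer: 5040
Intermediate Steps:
(A*v)*24 = (10*21)*24 = 210*24 = 5040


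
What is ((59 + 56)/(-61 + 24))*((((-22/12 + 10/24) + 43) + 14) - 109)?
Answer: 73715/444 ≈ 166.02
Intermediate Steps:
((59 + 56)/(-61 + 24))*((((-22/12 + 10/24) + 43) + 14) - 109) = (115/(-37))*((((-22*1/12 + 10*(1/24)) + 43) + 14) - 109) = (115*(-1/37))*((((-11/6 + 5/12) + 43) + 14) - 109) = -115*(((-17/12 + 43) + 14) - 109)/37 = -115*((499/12 + 14) - 109)/37 = -115*(667/12 - 109)/37 = -115/37*(-641/12) = 73715/444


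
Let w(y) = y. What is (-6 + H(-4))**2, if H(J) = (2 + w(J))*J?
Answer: 4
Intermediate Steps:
H(J) = J*(2 + J) (H(J) = (2 + J)*J = J*(2 + J))
(-6 + H(-4))**2 = (-6 - 4*(2 - 4))**2 = (-6 - 4*(-2))**2 = (-6 + 8)**2 = 2**2 = 4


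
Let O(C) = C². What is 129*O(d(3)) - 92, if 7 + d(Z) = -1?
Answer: 8164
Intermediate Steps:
d(Z) = -8 (d(Z) = -7 - 1 = -8)
129*O(d(3)) - 92 = 129*(-8)² - 92 = 129*64 - 92 = 8256 - 92 = 8164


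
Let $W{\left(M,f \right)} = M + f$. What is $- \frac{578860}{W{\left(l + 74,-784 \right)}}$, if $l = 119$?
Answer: $\frac{578860}{591} \approx 979.46$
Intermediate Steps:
$- \frac{578860}{W{\left(l + 74,-784 \right)}} = - \frac{578860}{\left(119 + 74\right) - 784} = - \frac{578860}{193 - 784} = - \frac{578860}{-591} = \left(-578860\right) \left(- \frac{1}{591}\right) = \frac{578860}{591}$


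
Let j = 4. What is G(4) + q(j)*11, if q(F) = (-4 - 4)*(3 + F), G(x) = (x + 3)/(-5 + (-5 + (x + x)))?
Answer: -1239/2 ≈ -619.50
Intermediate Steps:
G(x) = (3 + x)/(-10 + 2*x) (G(x) = (3 + x)/(-5 + (-5 + 2*x)) = (3 + x)/(-10 + 2*x))
q(F) = -24 - 8*F (q(F) = -8*(3 + F) = -24 - 8*F)
G(4) + q(j)*11 = (3 + 4)/(2*(-5 + 4)) + (-24 - 8*4)*11 = (1/2)*7/(-1) + (-24 - 32)*11 = (1/2)*(-1)*7 - 56*11 = -7/2 - 616 = -1239/2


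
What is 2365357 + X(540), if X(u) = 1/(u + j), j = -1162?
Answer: 1471252053/622 ≈ 2.3654e+6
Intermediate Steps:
X(u) = 1/(-1162 + u) (X(u) = 1/(u - 1162) = 1/(-1162 + u))
2365357 + X(540) = 2365357 + 1/(-1162 + 540) = 2365357 + 1/(-622) = 2365357 - 1/622 = 1471252053/622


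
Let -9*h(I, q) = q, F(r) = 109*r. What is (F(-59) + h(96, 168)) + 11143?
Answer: 14080/3 ≈ 4693.3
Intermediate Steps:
h(I, q) = -q/9
(F(-59) + h(96, 168)) + 11143 = (109*(-59) - ⅑*168) + 11143 = (-6431 - 56/3) + 11143 = -19349/3 + 11143 = 14080/3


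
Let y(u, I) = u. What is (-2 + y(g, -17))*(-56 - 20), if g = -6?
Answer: 608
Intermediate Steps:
(-2 + y(g, -17))*(-56 - 20) = (-2 - 6)*(-56 - 20) = -8*(-76) = 608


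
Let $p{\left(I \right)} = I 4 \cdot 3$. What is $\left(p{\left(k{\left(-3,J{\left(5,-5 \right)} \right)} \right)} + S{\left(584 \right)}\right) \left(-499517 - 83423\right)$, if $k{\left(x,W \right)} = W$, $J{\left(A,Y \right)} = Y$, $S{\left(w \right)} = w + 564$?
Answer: $-634238720$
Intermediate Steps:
$S{\left(w \right)} = 564 + w$
$p{\left(I \right)} = 12 I$ ($p{\left(I \right)} = 4 I 3 = 12 I$)
$\left(p{\left(k{\left(-3,J{\left(5,-5 \right)} \right)} \right)} + S{\left(584 \right)}\right) \left(-499517 - 83423\right) = \left(12 \left(-5\right) + \left(564 + 584\right)\right) \left(-499517 - 83423\right) = \left(-60 + 1148\right) \left(-582940\right) = 1088 \left(-582940\right) = -634238720$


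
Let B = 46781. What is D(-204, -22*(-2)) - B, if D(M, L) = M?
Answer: -46985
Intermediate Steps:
D(-204, -22*(-2)) - B = -204 - 1*46781 = -204 - 46781 = -46985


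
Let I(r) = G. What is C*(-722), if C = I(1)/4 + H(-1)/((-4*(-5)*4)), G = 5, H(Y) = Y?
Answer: -35739/40 ≈ -893.47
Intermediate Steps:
I(r) = 5
C = 99/80 (C = 5/4 - 1/(-4*(-5)*4) = 5*(¼) - 1/(20*4) = 5/4 - 1/80 = 99/80 ≈ 1.2375)
C*(-722) = (99/80)*(-722) = -35739/40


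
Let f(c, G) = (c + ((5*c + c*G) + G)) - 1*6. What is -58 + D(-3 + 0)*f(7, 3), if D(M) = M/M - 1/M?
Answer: 22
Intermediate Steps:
f(c, G) = -6 + G + 6*c + G*c (f(c, G) = (c + ((5*c + G*c) + G)) - 6 = (c + (G + 5*c + G*c)) - 6 = (G + 6*c + G*c) - 6 = -6 + G + 6*c + G*c)
D(M) = 1 - 1/M
-58 + D(-3 + 0)*f(7, 3) = -58 + ((-1 + (-3 + 0))/(-3 + 0))*(-6 + 3 + 6*7 + 3*7) = -58 + ((-1 - 3)/(-3))*(-6 + 3 + 42 + 21) = -58 - ⅓*(-4)*60 = -58 + (4/3)*60 = -58 + 80 = 22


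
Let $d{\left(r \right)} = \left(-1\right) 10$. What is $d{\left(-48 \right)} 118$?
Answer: $-1180$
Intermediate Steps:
$d{\left(r \right)} = -10$
$d{\left(-48 \right)} 118 = \left(-10\right) 118 = -1180$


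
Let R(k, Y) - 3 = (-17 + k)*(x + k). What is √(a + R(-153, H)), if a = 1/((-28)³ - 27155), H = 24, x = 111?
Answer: 10*√172253262291/49107 ≈ 84.516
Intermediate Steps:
R(k, Y) = 3 + (-17 + k)*(111 + k)
a = -1/49107 (a = 1/(-21952 - 27155) = 1/(-49107) = -1/49107 ≈ -2.0364e-5)
√(a + R(-153, H)) = √(-1/49107 + (-1884 + (-153)² + 94*(-153))) = √(-1/49107 + (-1884 + 23409 - 14382)) = √(-1/49107 + 7143) = √(350771300/49107) = 10*√172253262291/49107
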